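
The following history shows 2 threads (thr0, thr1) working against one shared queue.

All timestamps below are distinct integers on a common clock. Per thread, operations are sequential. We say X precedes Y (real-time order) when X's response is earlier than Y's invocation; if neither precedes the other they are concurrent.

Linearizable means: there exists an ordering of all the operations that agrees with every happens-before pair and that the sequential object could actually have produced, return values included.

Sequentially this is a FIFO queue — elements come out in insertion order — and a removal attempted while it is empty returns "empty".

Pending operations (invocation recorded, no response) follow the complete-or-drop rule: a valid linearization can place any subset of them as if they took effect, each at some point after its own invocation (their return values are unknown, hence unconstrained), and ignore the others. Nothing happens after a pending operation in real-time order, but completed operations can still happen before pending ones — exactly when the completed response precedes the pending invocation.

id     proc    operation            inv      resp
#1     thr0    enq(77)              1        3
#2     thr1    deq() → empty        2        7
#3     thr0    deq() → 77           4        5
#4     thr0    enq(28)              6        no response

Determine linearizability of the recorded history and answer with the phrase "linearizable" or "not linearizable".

linearizable

one valid linearization: #1, #3, #2
after step 1 (#1 enq(77)): queue <77>
after step 2 (#3 deq() → 77): queue <>
after step 3 (#2 deq() → empty): queue <>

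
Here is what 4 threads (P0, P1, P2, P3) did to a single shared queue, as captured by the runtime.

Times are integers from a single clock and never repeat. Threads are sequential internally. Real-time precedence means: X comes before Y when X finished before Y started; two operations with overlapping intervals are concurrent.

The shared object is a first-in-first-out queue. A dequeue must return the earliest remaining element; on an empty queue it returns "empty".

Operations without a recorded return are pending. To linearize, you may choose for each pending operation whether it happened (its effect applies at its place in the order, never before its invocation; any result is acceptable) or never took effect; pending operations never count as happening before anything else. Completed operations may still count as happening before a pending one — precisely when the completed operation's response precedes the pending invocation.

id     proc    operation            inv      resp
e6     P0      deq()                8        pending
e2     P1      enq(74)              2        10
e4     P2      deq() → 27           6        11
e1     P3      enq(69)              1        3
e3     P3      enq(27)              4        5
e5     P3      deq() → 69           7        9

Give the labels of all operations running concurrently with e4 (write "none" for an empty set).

e2, e5, e6

e4 spans [6,11]; an op avoiding the whole window 6..11 is ordered, any other is concurrent
e1 [1,3]: before
e2 [2,10]: concurrent
e3 [4,5]: before
e5 [7,9]: concurrent
e6 [8,…): concurrent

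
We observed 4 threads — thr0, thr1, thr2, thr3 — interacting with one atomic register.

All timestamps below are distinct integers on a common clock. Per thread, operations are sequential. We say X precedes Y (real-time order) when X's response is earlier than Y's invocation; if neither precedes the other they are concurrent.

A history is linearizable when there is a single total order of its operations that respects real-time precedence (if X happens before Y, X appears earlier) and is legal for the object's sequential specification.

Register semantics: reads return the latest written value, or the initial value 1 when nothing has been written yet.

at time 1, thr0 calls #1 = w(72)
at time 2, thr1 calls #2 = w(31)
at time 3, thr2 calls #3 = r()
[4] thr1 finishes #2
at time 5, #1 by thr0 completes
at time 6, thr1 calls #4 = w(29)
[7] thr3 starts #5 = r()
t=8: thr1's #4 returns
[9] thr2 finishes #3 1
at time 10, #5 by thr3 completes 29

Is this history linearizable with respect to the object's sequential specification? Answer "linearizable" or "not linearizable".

one valid linearization: #3, #1, #2, #4, #5
step 1: #3 r() → 1 — value 1
step 2: #1 w(72) — value 72
step 3: #2 w(31) — value 31
step 4: #4 w(29) — value 29
step 5: #5 r() → 29 — value 29

linearizable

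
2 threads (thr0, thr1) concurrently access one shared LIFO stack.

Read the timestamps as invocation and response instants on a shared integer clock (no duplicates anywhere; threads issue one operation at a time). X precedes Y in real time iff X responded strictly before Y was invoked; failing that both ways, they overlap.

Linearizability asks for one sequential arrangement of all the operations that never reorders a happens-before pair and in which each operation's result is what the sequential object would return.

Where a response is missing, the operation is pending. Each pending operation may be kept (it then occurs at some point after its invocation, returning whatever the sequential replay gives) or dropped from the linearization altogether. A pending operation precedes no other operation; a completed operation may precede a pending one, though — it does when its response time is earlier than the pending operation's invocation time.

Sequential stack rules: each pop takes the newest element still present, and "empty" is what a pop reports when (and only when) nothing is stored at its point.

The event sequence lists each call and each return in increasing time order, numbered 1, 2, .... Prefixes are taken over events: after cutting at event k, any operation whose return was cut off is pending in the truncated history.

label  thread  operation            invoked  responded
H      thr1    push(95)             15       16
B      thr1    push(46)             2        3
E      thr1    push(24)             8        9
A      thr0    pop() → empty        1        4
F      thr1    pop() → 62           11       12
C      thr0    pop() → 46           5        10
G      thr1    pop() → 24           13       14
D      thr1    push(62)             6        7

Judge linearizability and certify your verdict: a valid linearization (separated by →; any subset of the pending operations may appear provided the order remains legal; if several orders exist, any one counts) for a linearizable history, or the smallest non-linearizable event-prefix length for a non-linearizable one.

not linearizable — minimal violating prefix: 12 events

already the first 12 events (up to F's response at time 12) admit no linearization; the first 11 still do
checked exhaustively: 6 real-time-consistent orders of 6 completed operations, zero legal LIFO stack replays
for example A, B, C, D, E, F fails at step 6: F pop() → 62 is not legal there
for example A, B, D, C, E, F fails at step 4: C pop() → 46 is not legal there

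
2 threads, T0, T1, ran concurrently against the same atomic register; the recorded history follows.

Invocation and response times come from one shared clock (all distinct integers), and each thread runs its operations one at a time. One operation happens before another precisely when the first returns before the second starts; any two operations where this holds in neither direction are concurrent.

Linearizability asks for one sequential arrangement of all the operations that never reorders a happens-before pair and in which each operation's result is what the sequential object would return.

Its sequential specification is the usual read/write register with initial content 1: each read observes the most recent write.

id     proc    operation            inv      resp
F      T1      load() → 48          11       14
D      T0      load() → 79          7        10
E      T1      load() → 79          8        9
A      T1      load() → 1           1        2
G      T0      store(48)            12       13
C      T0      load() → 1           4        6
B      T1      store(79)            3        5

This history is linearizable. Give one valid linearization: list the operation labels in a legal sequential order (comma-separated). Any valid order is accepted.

1. A load() → 1, leaving value 1
2. C load() → 1, leaving value 1
3. B store(79), leaving value 79
4. D load() → 79, leaving value 79
5. E load() → 79, leaving value 79
6. G store(48), leaving value 48
7. F load() → 48, leaving value 48

A, C, B, D, E, G, F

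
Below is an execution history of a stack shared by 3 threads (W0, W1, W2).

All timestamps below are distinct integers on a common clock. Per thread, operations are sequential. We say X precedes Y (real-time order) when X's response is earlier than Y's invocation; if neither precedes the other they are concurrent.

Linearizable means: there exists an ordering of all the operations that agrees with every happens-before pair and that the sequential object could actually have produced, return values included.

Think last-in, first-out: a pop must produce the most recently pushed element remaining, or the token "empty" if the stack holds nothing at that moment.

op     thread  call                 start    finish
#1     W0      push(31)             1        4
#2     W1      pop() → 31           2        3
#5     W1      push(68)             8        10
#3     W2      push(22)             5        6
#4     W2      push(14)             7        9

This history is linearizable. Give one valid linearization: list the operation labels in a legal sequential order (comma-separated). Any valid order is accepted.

after step 1 (#1 push(31)): stack <31>
after step 2 (#2 pop() → 31): stack <>
after step 3 (#3 push(22)): stack <22>
after step 4 (#4 push(14)): stack <22,14>
after step 5 (#5 push(68)): stack <22,14,68>

#1, #2, #3, #4, #5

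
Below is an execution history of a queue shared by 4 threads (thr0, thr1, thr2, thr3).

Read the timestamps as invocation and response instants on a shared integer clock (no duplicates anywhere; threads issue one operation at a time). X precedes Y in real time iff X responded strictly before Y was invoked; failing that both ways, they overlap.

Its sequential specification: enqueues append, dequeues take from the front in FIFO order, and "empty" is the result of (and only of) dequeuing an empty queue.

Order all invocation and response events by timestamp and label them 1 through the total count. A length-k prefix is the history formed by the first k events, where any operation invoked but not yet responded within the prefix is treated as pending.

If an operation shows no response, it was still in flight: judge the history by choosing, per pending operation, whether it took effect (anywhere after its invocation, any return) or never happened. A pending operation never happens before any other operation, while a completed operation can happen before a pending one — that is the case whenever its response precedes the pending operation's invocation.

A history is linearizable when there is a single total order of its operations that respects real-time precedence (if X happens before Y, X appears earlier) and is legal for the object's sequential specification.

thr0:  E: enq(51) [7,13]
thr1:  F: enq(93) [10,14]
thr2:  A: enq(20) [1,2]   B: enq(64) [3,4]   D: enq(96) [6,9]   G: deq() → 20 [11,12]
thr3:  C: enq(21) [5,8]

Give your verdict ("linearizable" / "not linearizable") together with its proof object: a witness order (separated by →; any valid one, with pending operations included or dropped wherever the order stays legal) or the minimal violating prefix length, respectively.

1. A enq(20), leaving queue <20>
2. B enq(64), leaving queue <20,64>
3. C enq(21), leaving queue <20,64,21>
4. D enq(96), leaving queue <20,64,21,96>
5. E enq(51), leaving queue <20,64,21,96,51>
6. F enq(93), leaving queue <20,64,21,96,51,93>
7. G deq() → 20, leaving queue <64,21,96,51,93>

linearizable — witness: A → B → C → D → E → F → G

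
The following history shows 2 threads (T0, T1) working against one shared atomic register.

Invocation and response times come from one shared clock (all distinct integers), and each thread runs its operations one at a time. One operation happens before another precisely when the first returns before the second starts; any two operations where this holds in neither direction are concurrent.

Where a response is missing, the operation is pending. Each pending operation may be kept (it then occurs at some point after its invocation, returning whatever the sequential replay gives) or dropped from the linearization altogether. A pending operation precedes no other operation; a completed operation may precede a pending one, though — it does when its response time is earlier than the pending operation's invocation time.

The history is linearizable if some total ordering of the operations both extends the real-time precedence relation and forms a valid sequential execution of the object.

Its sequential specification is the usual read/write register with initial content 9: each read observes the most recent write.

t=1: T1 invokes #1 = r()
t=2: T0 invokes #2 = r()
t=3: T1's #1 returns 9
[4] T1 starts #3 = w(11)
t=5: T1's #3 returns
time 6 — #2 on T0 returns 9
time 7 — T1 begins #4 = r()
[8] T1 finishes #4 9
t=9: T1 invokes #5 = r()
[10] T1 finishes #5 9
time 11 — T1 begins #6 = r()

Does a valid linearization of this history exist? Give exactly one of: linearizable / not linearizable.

not linearizable

prefix check: 1..7 passes, 1..8 fails once #4's time-8 response joins
checked exhaustively: 3 real-time-consistent orders of 4 completed operations, zero legal atomic register replays
sample order #1, #2, #3, #4 stalls at step 4 — #4 r() → 9 has no legal effect
sample order #1, #3, #2, #4 stalls at step 3 — #2 r() → 9 has no legal effect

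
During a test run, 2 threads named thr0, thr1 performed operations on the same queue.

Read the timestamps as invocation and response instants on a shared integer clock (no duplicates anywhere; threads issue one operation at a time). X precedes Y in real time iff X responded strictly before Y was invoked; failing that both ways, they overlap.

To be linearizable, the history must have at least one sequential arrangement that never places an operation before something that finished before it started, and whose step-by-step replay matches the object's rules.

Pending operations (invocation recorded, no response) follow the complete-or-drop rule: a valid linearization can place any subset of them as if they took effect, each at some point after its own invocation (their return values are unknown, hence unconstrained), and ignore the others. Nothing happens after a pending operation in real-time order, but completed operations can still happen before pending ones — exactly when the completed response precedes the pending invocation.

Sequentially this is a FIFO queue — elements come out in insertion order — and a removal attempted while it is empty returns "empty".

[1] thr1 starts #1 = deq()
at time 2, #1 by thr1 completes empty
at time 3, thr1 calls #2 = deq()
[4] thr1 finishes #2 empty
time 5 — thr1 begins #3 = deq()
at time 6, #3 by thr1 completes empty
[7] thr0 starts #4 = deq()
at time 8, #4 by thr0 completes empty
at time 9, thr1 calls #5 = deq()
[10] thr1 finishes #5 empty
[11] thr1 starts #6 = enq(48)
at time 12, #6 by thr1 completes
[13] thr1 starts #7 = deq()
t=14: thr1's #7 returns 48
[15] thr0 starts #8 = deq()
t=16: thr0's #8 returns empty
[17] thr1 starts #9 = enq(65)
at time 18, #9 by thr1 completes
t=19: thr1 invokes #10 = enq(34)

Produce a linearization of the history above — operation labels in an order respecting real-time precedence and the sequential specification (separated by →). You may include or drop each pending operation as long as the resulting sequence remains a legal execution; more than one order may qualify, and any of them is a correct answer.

after step 1 (#1 deq() → empty): queue <>
after step 2 (#2 deq() → empty): queue <>
after step 3 (#3 deq() → empty): queue <>
after step 4 (#4 deq() → empty): queue <>
after step 5 (#5 deq() → empty): queue <>
after step 6 (#6 enq(48)): queue <48>
after step 7 (#7 deq() → 48): queue <>
after step 8 (#8 deq() → empty): queue <>
after step 9 (#9 enq(65)): queue <65>

#1 → #2 → #3 → #4 → #5 → #6 → #7 → #8 → #9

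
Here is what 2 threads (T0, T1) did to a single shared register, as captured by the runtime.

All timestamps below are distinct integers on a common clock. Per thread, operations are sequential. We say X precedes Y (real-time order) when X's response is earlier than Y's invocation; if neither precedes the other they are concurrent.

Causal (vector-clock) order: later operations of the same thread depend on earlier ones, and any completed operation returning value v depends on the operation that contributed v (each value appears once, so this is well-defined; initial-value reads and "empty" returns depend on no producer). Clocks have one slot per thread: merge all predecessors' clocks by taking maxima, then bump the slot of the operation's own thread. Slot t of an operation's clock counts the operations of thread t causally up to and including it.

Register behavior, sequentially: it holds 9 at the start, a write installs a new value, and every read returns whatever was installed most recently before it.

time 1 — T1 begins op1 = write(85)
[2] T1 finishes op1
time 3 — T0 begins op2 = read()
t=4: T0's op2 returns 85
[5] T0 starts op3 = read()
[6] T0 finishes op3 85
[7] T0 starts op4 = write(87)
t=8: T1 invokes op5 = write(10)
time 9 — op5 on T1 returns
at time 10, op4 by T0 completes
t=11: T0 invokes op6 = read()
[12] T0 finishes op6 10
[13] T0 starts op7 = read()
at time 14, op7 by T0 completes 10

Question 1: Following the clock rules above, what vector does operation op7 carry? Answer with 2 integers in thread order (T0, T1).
(5, 2)

no predecessors for op1 (invoked 1): T1 increments from zero → (0, 1)
invoked at 8, op5 merges VC(op1)=(0, 1) and bumps T1's slot → (0, 2)
invoked at 3, op2 merges VC(op1)=(0, 1) and bumps T0's slot → (1, 1)
invoked at 5, op3 merges VC(op1)=(0, 1), VC(op2)=(1, 1) and bumps T0's slot → (2, 1)
invoked at 7, op4 merges VC(op3)=(2, 1) and bumps T0's slot → (3, 1)
invoked at 11, op6 merges VC(op4)=(3, 1), VC(op5)=(0, 2) and bumps T0's slot → (4, 2)
invoked at 13, op7 merges VC(op5)=(0, 2), VC(op6)=(4, 2) and bumps T0's slot → (5, 2)
target: VC(op7) = (5, 2)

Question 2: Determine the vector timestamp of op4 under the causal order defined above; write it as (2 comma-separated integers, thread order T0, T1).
(3, 1)

VC(op1, invoked at 1): no causal predecessors; +1 on T1 → (0, 1)
op5, invoked 8, takes VC(op1)=(0, 1) under max, adds 1 for T1 → (0, 2)
op2, invoked 3, takes VC(op1)=(0, 1) under max, adds 1 for T0 → (1, 1)
op3, invoked 5, takes VC(op1)=(0, 1), VC(op2)=(1, 1) under max, adds 1 for T0 → (2, 1)
op4, invoked 7, takes VC(op3)=(2, 1) under max, adds 1 for T0 → (3, 1)
op6, invoked 11, takes VC(op4)=(3, 1), VC(op5)=(0, 2) under max, adds 1 for T0 → (4, 2)
op7, invoked 13, takes VC(op5)=(0, 2), VC(op6)=(4, 2) under max, adds 1 for T0 → (5, 2)
target: VC(op4) = (3, 1)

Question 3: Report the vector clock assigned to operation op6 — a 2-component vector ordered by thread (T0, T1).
(4, 2)

root op op1, invoked 1: fresh clock plus T1's own tick → (0, 1)
from VC(op1)=(0, 1), op5 (invoked 8) maxes components and bumps T1 → (0, 2)
from VC(op1)=(0, 1), op2 (invoked 3) maxes components and bumps T0 → (1, 1)
from VC(op1)=(0, 1), VC(op2)=(1, 1), op3 (invoked 5) maxes components and bumps T0 → (2, 1)
from VC(op3)=(2, 1), op4 (invoked 7) maxes components and bumps T0 → (3, 1)
from VC(op4)=(3, 1), VC(op5)=(0, 2), op6 (invoked 11) maxes components and bumps T0 → (4, 2)
from VC(op5)=(0, 2), VC(op6)=(4, 2), op7 (invoked 13) maxes components and bumps T0 → (5, 2)
target: VC(op6) = (4, 2)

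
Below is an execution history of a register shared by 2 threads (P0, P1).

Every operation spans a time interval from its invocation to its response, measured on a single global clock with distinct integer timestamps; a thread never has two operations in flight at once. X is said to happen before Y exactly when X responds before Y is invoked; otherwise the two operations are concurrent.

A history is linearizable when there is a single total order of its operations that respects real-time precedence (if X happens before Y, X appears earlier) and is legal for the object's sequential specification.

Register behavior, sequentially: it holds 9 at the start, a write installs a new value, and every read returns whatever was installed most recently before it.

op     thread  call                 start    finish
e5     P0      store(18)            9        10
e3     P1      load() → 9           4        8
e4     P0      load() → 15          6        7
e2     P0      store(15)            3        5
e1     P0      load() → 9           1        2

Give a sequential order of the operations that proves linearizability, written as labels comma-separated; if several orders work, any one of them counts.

e1, e3, e2, e4, e5

step 1: e1 load() → 9 — value 9
step 2: e3 load() → 9 — value 9
step 3: e2 store(15) — value 15
step 4: e4 load() → 15 — value 15
step 5: e5 store(18) — value 18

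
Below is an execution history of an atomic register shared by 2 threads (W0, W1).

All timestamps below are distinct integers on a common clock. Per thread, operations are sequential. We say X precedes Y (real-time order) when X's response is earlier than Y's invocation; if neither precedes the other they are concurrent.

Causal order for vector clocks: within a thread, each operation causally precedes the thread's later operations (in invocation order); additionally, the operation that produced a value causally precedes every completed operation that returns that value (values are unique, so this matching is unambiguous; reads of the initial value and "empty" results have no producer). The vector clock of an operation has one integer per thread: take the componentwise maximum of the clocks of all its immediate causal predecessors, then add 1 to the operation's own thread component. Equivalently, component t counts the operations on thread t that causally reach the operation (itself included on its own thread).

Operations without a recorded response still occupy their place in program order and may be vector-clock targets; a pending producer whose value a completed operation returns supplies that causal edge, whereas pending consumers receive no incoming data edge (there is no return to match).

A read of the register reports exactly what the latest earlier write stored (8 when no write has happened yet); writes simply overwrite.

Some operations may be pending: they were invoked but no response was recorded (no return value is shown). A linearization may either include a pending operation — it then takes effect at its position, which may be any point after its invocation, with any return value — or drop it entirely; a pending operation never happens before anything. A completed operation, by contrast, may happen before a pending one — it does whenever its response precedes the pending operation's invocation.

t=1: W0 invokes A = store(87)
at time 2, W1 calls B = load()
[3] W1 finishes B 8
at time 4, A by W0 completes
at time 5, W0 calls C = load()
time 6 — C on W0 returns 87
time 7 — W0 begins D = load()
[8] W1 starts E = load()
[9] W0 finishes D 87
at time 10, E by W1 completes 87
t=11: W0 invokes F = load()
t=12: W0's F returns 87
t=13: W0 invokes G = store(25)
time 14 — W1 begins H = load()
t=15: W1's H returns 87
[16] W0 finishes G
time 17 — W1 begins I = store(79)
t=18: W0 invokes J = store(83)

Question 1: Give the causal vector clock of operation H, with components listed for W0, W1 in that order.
Answer: (1, 3)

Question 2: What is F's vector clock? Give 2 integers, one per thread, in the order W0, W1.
Answer: (4, 0)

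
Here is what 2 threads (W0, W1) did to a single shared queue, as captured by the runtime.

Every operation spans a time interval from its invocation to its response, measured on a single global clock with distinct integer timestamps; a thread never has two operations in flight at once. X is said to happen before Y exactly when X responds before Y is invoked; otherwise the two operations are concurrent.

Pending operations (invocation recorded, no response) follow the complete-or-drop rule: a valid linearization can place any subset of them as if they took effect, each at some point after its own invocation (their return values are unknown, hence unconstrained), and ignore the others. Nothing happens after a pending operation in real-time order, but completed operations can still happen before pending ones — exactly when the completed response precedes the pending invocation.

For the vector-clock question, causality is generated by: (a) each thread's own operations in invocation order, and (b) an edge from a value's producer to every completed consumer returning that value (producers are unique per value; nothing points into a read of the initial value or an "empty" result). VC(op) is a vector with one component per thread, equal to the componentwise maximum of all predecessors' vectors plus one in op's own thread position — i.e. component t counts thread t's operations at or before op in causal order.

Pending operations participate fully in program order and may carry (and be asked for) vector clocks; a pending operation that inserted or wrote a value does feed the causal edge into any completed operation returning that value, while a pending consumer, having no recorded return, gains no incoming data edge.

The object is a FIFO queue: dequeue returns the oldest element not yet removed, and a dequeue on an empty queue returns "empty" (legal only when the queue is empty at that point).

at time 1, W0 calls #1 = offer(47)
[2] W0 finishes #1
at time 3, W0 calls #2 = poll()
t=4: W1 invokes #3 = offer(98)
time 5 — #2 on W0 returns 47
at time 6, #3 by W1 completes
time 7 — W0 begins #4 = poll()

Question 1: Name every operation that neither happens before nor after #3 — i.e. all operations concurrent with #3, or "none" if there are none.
Answer: #2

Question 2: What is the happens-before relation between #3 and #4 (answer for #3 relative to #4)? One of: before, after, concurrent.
Answer: before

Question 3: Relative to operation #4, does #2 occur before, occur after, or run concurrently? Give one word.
Answer: before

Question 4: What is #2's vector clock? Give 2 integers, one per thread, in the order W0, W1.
Answer: (2, 0)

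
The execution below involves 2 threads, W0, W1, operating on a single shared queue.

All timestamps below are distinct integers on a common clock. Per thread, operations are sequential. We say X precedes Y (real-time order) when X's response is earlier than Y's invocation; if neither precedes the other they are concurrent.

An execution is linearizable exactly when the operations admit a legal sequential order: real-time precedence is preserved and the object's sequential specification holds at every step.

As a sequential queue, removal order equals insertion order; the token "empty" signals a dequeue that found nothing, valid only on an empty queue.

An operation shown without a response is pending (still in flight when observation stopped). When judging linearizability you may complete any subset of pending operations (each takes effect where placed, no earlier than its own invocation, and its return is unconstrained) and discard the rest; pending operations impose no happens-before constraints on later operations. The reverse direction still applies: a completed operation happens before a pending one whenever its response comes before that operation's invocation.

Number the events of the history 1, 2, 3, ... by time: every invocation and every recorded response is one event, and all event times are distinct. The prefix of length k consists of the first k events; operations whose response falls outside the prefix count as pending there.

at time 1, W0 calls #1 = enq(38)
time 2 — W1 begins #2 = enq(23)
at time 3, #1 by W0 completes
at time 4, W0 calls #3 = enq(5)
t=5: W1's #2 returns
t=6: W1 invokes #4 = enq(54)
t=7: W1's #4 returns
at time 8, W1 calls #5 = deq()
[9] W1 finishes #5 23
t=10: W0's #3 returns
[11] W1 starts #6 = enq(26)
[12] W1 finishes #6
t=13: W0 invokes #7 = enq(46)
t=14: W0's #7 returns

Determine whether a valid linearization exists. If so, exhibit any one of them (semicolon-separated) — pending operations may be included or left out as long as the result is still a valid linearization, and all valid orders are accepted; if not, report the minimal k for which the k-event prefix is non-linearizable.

linearizable — witness: #2; #1; #3; #4; #5; #6; #7

after step 1 (#2 enq(23)): queue <23>
after step 2 (#1 enq(38)): queue <23,38>
after step 3 (#3 enq(5)): queue <23,38,5>
after step 4 (#4 enq(54)): queue <23,38,5,54>
after step 5 (#5 deq() → 23): queue <38,5,54>
after step 6 (#6 enq(26)): queue <38,5,54,26>
after step 7 (#7 enq(46)): queue <38,5,54,26,46>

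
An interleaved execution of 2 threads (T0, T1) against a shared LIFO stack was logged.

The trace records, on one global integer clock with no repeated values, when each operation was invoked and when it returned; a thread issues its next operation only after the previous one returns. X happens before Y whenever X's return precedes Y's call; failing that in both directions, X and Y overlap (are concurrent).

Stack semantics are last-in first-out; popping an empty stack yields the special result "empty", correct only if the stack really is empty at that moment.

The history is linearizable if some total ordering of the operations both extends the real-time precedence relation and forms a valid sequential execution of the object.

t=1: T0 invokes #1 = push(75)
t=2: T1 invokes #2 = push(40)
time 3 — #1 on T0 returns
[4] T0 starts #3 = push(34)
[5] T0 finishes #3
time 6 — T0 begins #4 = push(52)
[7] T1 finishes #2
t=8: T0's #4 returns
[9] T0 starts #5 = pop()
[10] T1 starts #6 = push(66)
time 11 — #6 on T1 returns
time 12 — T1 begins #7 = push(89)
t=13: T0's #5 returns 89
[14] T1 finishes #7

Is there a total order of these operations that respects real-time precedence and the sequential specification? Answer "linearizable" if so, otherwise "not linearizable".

a witness: #1, #2, #3, #4, #6, #7, #5
after step 1 (#1 push(75)): stack <75>
after step 2 (#2 push(40)): stack <75,40>
after step 3 (#3 push(34)): stack <75,40,34>
after step 4 (#4 push(52)): stack <75,40,34,52>
after step 5 (#6 push(66)): stack <75,40,34,52,66>
after step 6 (#7 push(89)): stack <75,40,34,52,66,89>
after step 7 (#5 pop() → 89): stack <75,40,34,52,66>

linearizable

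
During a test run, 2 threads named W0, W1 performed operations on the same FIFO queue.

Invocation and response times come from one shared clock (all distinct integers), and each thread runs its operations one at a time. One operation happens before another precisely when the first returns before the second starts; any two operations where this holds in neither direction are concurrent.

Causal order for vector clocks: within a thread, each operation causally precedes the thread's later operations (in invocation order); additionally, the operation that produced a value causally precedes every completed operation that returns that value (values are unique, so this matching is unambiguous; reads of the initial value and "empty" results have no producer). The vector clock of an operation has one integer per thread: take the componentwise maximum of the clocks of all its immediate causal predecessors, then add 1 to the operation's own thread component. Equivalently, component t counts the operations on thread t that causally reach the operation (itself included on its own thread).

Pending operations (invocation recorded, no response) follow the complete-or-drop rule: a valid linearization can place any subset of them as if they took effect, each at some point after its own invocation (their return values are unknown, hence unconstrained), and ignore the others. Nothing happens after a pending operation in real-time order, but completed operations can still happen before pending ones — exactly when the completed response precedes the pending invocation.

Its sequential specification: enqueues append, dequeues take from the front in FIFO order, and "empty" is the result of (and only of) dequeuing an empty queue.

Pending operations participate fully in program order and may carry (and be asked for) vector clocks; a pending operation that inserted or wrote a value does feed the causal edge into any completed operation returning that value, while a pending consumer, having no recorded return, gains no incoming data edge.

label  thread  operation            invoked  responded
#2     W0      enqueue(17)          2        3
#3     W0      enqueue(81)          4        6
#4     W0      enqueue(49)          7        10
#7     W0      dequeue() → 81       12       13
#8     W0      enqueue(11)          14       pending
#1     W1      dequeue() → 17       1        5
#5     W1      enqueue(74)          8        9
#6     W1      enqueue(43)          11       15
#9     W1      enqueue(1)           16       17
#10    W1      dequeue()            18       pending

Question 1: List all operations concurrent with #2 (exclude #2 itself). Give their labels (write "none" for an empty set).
#1

concurrent with #2 ([2,3]): every op whose interval crosses 2..3
#1 [1,5]: concurrent
#3 [4,6]: after
#4 [7,10]: after
#5 [8,9]: after
#6 [11,15]: after
#7 [12,13]: after
#8 [14,…): after
#9 [16,17]: after
#10 [18,…): after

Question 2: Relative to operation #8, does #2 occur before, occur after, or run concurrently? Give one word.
before

#2 spans [2,3], #8 spans [14,…)
resp(#2)=3 < inv(#8)=14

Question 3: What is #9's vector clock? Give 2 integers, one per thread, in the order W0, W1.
(1, 4)

root op #2, invoked 2: fresh clock plus W0's own tick → (1, 0)
from VC(#2)=(1, 0), #1 (invoked 1) maxes components and bumps W1 → (1, 1)
from VC(#2)=(1, 0), #3 (invoked 4) maxes components and bumps W0 → (2, 0)
from VC(#1)=(1, 1), #5 (invoked 8) maxes components and bumps W1 → (1, 2)
from VC(#3)=(2, 0), #4 (invoked 7) maxes components and bumps W0 → (3, 0)
from VC(#5)=(1, 2), #6 (invoked 11) maxes components and bumps W1 → (1, 3)
from VC(#3)=(2, 0), VC(#4)=(3, 0), #7 (invoked 12) maxes components and bumps W0 → (4, 0)
from VC(#6)=(1, 3), #9 (invoked 16) maxes components and bumps W1 → (1, 4)
from VC(#7)=(4, 0), #8 (invoked 14) maxes components and bumps W0 → (5, 0)
from VC(#9)=(1, 4), #10 (invoked 18) maxes components and bumps W1 → (1, 5)
target: VC(#9) = (1, 4)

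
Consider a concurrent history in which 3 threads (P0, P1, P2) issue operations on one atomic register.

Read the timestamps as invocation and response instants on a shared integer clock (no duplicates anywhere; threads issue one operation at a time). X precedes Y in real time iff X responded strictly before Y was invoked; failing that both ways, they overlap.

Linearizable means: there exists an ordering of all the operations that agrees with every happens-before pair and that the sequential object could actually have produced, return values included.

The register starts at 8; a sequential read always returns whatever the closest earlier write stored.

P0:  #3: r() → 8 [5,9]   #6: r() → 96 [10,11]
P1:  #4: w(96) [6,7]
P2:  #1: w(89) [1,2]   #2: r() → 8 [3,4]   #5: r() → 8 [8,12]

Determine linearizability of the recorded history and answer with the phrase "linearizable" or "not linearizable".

not linearizable

the violation lands at event 4, #2's response at time 4: events 1..3 linearize, events 1..4 do not
exhaustive check: the 2 completed atomic register ops admit one real-time order; illegal
take #1, #2: step 2 already fails, because #2 r() → 8 cannot occur there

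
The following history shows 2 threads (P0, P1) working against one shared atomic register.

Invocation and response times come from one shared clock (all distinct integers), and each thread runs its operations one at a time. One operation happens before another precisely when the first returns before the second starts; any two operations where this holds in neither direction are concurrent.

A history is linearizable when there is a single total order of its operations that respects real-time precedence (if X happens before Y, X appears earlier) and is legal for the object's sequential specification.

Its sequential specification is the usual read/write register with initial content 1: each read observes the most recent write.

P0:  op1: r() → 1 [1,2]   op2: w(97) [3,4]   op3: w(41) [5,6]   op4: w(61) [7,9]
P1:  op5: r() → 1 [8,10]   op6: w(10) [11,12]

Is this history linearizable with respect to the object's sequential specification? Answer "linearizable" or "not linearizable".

events 1..9 are fine; event 10 — the response of op5 at time 10 — makes the prefix non-linearizable
checked exhaustively: 2 real-time-consistent orders of 5 completed operations, zero legal atomic register replays
for example op1, op2, op3, op4, op5 fails at step 5: op5 r() → 1 is not legal there
for example op1, op2, op3, op5, op4 fails at step 4: op5 r() → 1 is not legal there

not linearizable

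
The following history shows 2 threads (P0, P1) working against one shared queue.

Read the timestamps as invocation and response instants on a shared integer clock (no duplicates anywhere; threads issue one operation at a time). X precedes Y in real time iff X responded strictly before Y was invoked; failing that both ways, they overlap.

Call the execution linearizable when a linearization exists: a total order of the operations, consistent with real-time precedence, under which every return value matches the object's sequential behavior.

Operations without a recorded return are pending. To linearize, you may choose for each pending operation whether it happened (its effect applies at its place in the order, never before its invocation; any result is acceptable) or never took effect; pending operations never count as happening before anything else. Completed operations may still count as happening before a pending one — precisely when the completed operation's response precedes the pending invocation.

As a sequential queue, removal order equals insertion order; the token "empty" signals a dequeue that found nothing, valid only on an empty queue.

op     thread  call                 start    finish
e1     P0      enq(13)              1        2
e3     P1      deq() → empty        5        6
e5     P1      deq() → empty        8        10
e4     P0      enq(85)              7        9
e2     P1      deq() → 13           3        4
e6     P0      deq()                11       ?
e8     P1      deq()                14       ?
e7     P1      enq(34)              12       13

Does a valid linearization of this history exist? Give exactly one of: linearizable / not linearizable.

a witness: e1, e2, e3, e5, e4, e6, e7
step 1: e1 enq(13) — queue <13>
step 2: e2 deq() → 13 — queue <>
step 3: e3 deq() → empty — queue <>
step 4: e5 deq() → empty — queue <>
step 5: e4 enq(85) — queue <85>
step 6: e6 deq() (pending, included) — queue <>
step 7: e7 enq(34) — queue <34>

linearizable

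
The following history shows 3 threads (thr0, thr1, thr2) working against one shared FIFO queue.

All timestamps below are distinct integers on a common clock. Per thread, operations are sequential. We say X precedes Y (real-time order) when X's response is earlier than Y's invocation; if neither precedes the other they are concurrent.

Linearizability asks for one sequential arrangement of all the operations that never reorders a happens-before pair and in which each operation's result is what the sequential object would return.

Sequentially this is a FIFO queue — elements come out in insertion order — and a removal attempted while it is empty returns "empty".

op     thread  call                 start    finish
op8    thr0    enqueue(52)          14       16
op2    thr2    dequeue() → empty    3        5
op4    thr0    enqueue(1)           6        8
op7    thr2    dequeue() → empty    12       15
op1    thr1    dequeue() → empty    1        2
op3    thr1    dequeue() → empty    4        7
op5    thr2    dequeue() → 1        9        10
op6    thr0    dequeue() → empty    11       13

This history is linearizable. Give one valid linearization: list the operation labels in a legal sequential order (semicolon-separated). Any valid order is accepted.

op1; op2; op3; op4; op5; op6; op7; op8

after step 1 (op1 dequeue() → empty): queue <>
after step 2 (op2 dequeue() → empty): queue <>
after step 3 (op3 dequeue() → empty): queue <>
after step 4 (op4 enqueue(1)): queue <1>
after step 5 (op5 dequeue() → 1): queue <>
after step 6 (op6 dequeue() → empty): queue <>
after step 7 (op7 dequeue() → empty): queue <>
after step 8 (op8 enqueue(52)): queue <52>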